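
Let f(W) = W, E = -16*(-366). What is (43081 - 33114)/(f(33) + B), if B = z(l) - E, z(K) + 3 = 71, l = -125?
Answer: -9967/5755 ≈ -1.7319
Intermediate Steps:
E = 5856
z(K) = 68 (z(K) = -3 + 71 = 68)
B = -5788 (B = 68 - 1*5856 = 68 - 5856 = -5788)
(43081 - 33114)/(f(33) + B) = (43081 - 33114)/(33 - 5788) = 9967/(-5755) = 9967*(-1/5755) = -9967/5755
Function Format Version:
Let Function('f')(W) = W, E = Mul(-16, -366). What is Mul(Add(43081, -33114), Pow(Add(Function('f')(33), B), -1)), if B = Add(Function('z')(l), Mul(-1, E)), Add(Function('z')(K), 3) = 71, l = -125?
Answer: Rational(-9967, 5755) ≈ -1.7319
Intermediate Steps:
E = 5856
Function('z')(K) = 68 (Function('z')(K) = Add(-3, 71) = 68)
B = -5788 (B = Add(68, Mul(-1, 5856)) = Add(68, -5856) = -5788)
Mul(Add(43081, -33114), Pow(Add(Function('f')(33), B), -1)) = Mul(Add(43081, -33114), Pow(Add(33, -5788), -1)) = Mul(9967, Pow(-5755, -1)) = Mul(9967, Rational(-1, 5755)) = Rational(-9967, 5755)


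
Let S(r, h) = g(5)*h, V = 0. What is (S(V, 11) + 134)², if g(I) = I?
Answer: 35721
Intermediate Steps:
S(r, h) = 5*h
(S(V, 11) + 134)² = (5*11 + 134)² = (55 + 134)² = 189² = 35721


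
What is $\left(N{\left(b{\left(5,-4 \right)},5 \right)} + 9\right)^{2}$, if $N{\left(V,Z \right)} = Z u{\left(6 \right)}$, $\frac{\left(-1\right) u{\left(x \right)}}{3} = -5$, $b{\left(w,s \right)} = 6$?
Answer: $7056$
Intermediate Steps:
$u{\left(x \right)} = 15$ ($u{\left(x \right)} = \left(-3\right) \left(-5\right) = 15$)
$N{\left(V,Z \right)} = 15 Z$ ($N{\left(V,Z \right)} = Z 15 = 15 Z$)
$\left(N{\left(b{\left(5,-4 \right)},5 \right)} + 9\right)^{2} = \left(15 \cdot 5 + 9\right)^{2} = \left(75 + 9\right)^{2} = 84^{2} = 7056$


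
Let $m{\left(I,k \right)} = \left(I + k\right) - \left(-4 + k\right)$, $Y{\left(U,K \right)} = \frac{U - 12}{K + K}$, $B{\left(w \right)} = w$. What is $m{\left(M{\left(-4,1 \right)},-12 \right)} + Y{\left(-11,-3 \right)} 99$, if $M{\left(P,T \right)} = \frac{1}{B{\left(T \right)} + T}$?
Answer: $384$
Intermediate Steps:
$Y{\left(U,K \right)} = \frac{-12 + U}{2 K}$
$M{\left(P,T \right)} = \frac{1}{2 T}$ ($M{\left(P,T \right)} = \frac{1}{T + T} = \frac{1}{2 T}$)
$m{\left(I,k \right)} = 4 + I$
$m{\left(M{\left(-4,1 \right)},-12 \right)} + Y{\left(-11,-3 \right)} 99 = \left(4 + \frac{1}{2 \cdot 1}\right) + \frac{-12 - 11}{2 \left(-3\right)} 99 = \left(4 + \frac{1}{2} \cdot 1\right) + \frac{1}{2} \left(- \frac{1}{3}\right) \left(-23\right) 99 = \left(4 + \frac{1}{2}\right) + \frac{23}{6} \cdot 99 = \frac{9}{2} + \frac{759}{2} = 384$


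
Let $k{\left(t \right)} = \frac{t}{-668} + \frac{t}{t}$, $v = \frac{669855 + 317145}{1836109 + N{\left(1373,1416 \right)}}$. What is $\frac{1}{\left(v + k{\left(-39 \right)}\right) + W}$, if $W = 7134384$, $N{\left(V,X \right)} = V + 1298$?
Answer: $\frac{61415252}{438160089191441} \approx 1.4017 \cdot 10^{-7}$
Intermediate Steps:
$N{\left(V,X \right)} = 1298 + V$
$v = \frac{49350}{91939}$ ($v = \frac{669855 + 317145}{1836109 + \left(1298 + 1373\right)} = \frac{987000}{1836109 + 2671} = \frac{987000}{1838780} = 987000 \cdot \frac{1}{1838780} = \frac{49350}{91939} \approx 0.53677$)
$k{\left(t \right)} = 1 - \frac{t}{668}$ ($k{\left(t \right)} = t \left(- \frac{1}{668}\right) + 1 = - \frac{t}{668} + 1 = 1 - \frac{t}{668}$)
$\frac{1}{\left(v + k{\left(-39 \right)}\right) + W} = \frac{1}{\left(\frac{49350}{91939} + \left(1 - - \frac{39}{668}\right)\right) + 7134384} = \frac{1}{\left(\frac{49350}{91939} + \left(1 + \frac{39}{668}\right)\right) + 7134384} = \frac{1}{\left(\frac{49350}{91939} + \frac{707}{668}\right) + 7134384} = \frac{1}{\frac{97966673}{61415252} + 7134384} = \frac{1}{\frac{438160089191441}{61415252}} = \frac{61415252}{438160089191441}$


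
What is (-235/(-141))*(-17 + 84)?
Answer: 335/3 ≈ 111.67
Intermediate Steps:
(-235/(-141))*(-17 + 84) = -235*(-1/141)*67 = (5/3)*67 = 335/3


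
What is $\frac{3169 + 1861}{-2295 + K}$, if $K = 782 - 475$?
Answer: $- \frac{2515}{994} \approx -2.5302$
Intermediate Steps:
$K = 307$ ($K = 782 - 475 = 307$)
$\frac{3169 + 1861}{-2295 + K} = \frac{3169 + 1861}{-2295 + 307} = \frac{5030}{-1988} = 5030 \left(- \frac{1}{1988}\right) = - \frac{2515}{994}$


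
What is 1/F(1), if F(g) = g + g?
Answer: ½ ≈ 0.50000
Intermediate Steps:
F(g) = 2*g
1/F(1) = 1/(2*1) = 1/2 = ½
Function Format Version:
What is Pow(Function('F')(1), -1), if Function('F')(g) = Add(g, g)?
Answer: Rational(1, 2) ≈ 0.50000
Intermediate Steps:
Function('F')(g) = Mul(2, g)
Pow(Function('F')(1), -1) = Pow(Mul(2, 1), -1) = Pow(2, -1) = Rational(1, 2)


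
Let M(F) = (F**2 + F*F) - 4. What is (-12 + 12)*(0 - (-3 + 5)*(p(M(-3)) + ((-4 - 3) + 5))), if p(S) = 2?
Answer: 0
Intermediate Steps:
M(F) = -4 + 2*F**2 (M(F) = (F**2 + F**2) - 4 = 2*F**2 - 4 = -4 + 2*F**2)
(-12 + 12)*(0 - (-3 + 5)*(p(M(-3)) + ((-4 - 3) + 5))) = (-12 + 12)*(0 - (-3 + 5)*(2 + ((-4 - 3) + 5))) = 0*(0 - 2*(2 + (-7 + 5))) = 0*(0 - 2*(2 - 2)) = 0*(0 - 2*0) = 0*(0 - 1*0) = 0*(0 + 0) = 0*0 = 0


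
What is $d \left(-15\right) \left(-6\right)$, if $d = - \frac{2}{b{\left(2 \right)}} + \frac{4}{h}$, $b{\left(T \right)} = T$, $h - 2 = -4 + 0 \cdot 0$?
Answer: $-270$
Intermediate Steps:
$h = -2$ ($h = 2 + \left(-4 + 0 \cdot 0\right) = 2 + \left(-4 + 0\right) = 2 - 4 = -2$)
$d = -3$ ($d = - \frac{2}{2} + \frac{4}{-2} = \left(-2\right) \frac{1}{2} + 4 \left(- \frac{1}{2}\right) = -1 - 2 = -3$)
$d \left(-15\right) \left(-6\right) = \left(-3\right) \left(-15\right) \left(-6\right) = 45 \left(-6\right) = -270$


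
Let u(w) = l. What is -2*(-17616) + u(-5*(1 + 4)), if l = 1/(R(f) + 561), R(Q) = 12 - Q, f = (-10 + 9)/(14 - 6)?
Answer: 161538728/4585 ≈ 35232.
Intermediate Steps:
f = -⅛ (f = -1/8 = -1*⅛ = -⅛ ≈ -0.12500)
l = 8/4585 (l = 1/((12 - 1*(-⅛)) + 561) = 1/((12 + ⅛) + 561) = 1/(97/8 + 561) = 1/(4585/8) = 8/4585 ≈ 0.0017448)
u(w) = 8/4585
-2*(-17616) + u(-5*(1 + 4)) = -2*(-17616) + 8/4585 = 35232 + 8/4585 = 161538728/4585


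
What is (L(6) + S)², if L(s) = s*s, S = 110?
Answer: 21316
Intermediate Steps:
L(s) = s²
(L(6) + S)² = (6² + 110)² = (36 + 110)² = 146² = 21316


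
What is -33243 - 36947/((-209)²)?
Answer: -1452124430/43681 ≈ -33244.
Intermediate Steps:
-33243 - 36947/((-209)²) = -33243 - 36947/43681 = -1452124430/43681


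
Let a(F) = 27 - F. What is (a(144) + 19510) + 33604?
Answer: 52997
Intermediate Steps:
(a(144) + 19510) + 33604 = ((27 - 1*144) + 19510) + 33604 = ((27 - 144) + 19510) + 33604 = (-117 + 19510) + 33604 = 19393 + 33604 = 52997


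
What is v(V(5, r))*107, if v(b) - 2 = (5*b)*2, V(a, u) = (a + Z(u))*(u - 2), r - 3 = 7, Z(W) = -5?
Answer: 214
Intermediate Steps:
r = 10 (r = 3 + 7 = 10)
V(a, u) = (-5 + a)*(-2 + u) (V(a, u) = (a - 5)*(u - 2) = (-5 + a)*(-2 + u))
v(b) = 2 + 10*b (v(b) = 2 + (5*b)*2 = 2 + 10*b)
v(V(5, r))*107 = (2 + 10*(10 - 5*10 - 2*5 + 5*10))*107 = (2 + 10*(10 - 50 - 10 + 50))*107 = (2 + 10*0)*107 = (2 + 0)*107 = 2*107 = 214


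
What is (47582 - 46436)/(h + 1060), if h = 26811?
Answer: 1146/27871 ≈ 0.041118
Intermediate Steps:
(47582 - 46436)/(h + 1060) = (47582 - 46436)/(26811 + 1060) = 1146/27871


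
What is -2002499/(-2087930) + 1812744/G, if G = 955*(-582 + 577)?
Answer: -755064129439/1993973150 ≈ -378.67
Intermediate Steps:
G = -4775 (G = 955*(-5) = -4775)
-2002499/(-2087930) + 1812744/G = -2002499/(-2087930) + 1812744/(-4775) = -2002499*(-1/2087930) + 1812744*(-1/4775) = 2002499/2087930 - 1812744/4775 = -755064129439/1993973150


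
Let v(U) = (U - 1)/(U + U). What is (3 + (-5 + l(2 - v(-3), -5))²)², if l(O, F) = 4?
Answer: 16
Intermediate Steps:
v(U) = (-1 + U)/(2*U) (v(U) = (-1 + U)/((2*U)) = (-1 + U)*(1/(2*U)) = (-1 + U)/(2*U))
(3 + (-5 + l(2 - v(-3), -5))²)² = (3 + (-5 + 4)²)² = (3 + (-1)²)² = (3 + 1)² = 4² = 16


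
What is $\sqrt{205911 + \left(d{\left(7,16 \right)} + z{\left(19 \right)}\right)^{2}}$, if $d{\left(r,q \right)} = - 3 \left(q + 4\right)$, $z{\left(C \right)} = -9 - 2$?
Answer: $2 \sqrt{52738} \approx 459.29$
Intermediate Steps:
$z{\left(C \right)} = -11$ ($z{\left(C \right)} = -9 - 2 = -11$)
$d{\left(r,q \right)} = -12 - 3 q$ ($d{\left(r,q \right)} = - 3 \left(4 + q\right) = -12 - 3 q$)
$\sqrt{205911 + \left(d{\left(7,16 \right)} + z{\left(19 \right)}\right)^{2}} = \sqrt{205911 + \left(\left(-12 - 48\right) - 11\right)^{2}} = \sqrt{205911 + \left(-60 - 11\right)^{2}} = \sqrt{205911 + \left(-71\right)^{2}} = \sqrt{205911 + 5041} = \sqrt{210952} = 2 \sqrt{52738}$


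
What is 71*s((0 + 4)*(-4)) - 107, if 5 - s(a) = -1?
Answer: 319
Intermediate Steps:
s(a) = 6 (s(a) = 5 - 1*(-1) = 5 + 1 = 6)
71*s((0 + 4)*(-4)) - 107 = 71*6 - 107 = 426 - 107 = 319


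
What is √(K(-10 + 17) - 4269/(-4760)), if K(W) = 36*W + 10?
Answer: √1489152910/2380 ≈ 16.214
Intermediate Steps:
K(W) = 10 + 36*W
√(K(-10 + 17) - 4269/(-4760)) = √((10 + 36*(-10 + 17)) - 4269/(-4760)) = √((10 + 36*7) - 4269*(-1/4760)) = √((10 + 252) + 4269/4760) = √(262 + 4269/4760) = √(1251389/4760) = √1489152910/2380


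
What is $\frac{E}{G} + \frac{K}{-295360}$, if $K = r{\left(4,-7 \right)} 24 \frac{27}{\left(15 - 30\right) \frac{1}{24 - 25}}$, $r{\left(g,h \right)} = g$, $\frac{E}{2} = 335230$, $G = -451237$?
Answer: $- \frac{30953912399}{20824587550} \approx -1.4864$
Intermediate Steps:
$E = 670460$ ($E = 2 \cdot 335230 = 670460$)
$K = \frac{864}{5}$ ($K = 4 \cdot 24 \frac{27}{\left(15 - 30\right) \frac{1}{24 - 25}} = 96 \frac{27}{\left(-15\right) \frac{1}{-1}} = 96 \frac{27}{\left(-15\right) \left(-1\right)} = 96 \cdot \frac{27}{15} = 96 \cdot 27 \cdot \frac{1}{15} = 96 \cdot \frac{9}{5} = \frac{864}{5} \approx 172.8$)
$\frac{E}{G} + \frac{K}{-295360} = \frac{670460}{-451237} + \frac{864}{5 \left(-295360\right)} = 670460 \left(- \frac{1}{451237}\right) + \frac{864}{5} \left(- \frac{1}{295360}\right) = - \frac{670460}{451237} - \frac{27}{46150} = - \frac{30953912399}{20824587550}$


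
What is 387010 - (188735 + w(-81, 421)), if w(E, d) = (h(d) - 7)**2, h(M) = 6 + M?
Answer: 21875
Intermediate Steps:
w(E, d) = (-1 + d)**2 (w(E, d) = ((6 + d) - 7)**2 = (-1 + d)**2)
387010 - (188735 + w(-81, 421)) = 387010 - (188735 + (-1 + 421)**2) = 387010 - (188735 + 420**2) = 387010 - (188735 + 176400) = 387010 - 1*365135 = 387010 - 365135 = 21875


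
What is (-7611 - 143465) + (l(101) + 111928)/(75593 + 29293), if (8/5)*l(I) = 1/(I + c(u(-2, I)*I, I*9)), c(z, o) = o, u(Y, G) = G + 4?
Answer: -8535520993109/56498592 ≈ -1.5108e+5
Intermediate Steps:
u(Y, G) = 4 + G
l(I) = 1/(16*I) (l(I) = 5/(8*(I + I*9)) = 5/(8*(I + 9*I)) = 5/(8*((10*I))) = 5*(1/(10*I))/8 = 1/(16*I))
(-7611 - 143465) + (l(101) + 111928)/(75593 + 29293) = (-7611 - 143465) + ((1/16)/101 + 111928)/(75593 + 29293) = -151076 + ((1/16)*(1/101) + 111928)/104886 = -151076 + (1/1616 + 111928)*(1/104886) = -151076 + (180875649/1616)*(1/104886) = -151076 + 60291883/56498592 = -8535520993109/56498592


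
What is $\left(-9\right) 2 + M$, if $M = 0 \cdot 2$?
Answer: $-18$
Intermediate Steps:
$M = 0$
$\left(-9\right) 2 + M = \left(-9\right) 2 + 0 = -18 + 0 = -18$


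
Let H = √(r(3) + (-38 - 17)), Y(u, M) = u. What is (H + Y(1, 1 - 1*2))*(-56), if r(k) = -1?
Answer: -56 - 112*I*√14 ≈ -56.0 - 419.07*I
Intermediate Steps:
H = 2*I*√14 (H = √(-1 + (-38 - 17)) = √(-1 - 55) = √(-56) = 2*I*√14 ≈ 7.4833*I)
(H + Y(1, 1 - 1*2))*(-56) = (2*I*√14 + 1)*(-56) = (1 + 2*I*√14)*(-56) = -56 - 112*I*√14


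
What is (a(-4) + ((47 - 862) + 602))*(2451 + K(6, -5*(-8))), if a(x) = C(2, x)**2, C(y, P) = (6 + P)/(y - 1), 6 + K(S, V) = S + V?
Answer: -520619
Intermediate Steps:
K(S, V) = -6 + S + V (K(S, V) = -6 + (S + V) = -6 + S + V)
C(y, P) = (6 + P)/(-1 + y)
a(x) = (6 + x)**2 (a(x) = ((6 + x)/(-1 + 2))**2 = ((6 + x)/1)**2 = (1*(6 + x))**2 = (6 + x)**2)
(a(-4) + ((47 - 862) + 602))*(2451 + K(6, -5*(-8))) = ((6 - 4)**2 + ((47 - 862) + 602))*(2451 + (-6 + 6 - 5*(-8))) = (2**2 + (-815 + 602))*(2451 + (-6 + 6 + 40)) = (4 - 213)*(2451 + 40) = -209*2491 = -520619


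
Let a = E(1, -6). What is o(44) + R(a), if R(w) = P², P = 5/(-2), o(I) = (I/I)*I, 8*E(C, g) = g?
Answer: 201/4 ≈ 50.250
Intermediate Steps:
E(C, g) = g/8
o(I) = I (o(I) = 1*I = I)
a = -¾ (a = (⅛)*(-6) = -¾ ≈ -0.75000)
P = -5/2 (P = 5*(-½) = -5/2 ≈ -2.5000)
R(w) = 25/4 (R(w) = (-5/2)² = 25/4)
o(44) + R(a) = 44 + 25/4 = 201/4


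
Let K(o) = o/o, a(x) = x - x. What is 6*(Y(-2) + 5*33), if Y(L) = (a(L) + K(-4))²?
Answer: 996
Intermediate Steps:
a(x) = 0
K(o) = 1
Y(L) = 1 (Y(L) = (0 + 1)² = 1² = 1)
6*(Y(-2) + 5*33) = 6*(1 + 5*33) = 6*(1 + 165) = 6*166 = 996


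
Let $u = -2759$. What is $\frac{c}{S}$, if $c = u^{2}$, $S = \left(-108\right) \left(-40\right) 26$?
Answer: $\frac{7612081}{112320} \approx 67.771$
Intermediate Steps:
$S = 112320$ ($S = 4320 \cdot 26 = 112320$)
$c = 7612081$ ($c = \left(-2759\right)^{2} = 7612081$)
$\frac{c}{S} = \frac{7612081}{112320}$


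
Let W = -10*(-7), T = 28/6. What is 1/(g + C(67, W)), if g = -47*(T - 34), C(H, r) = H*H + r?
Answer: 3/17813 ≈ 0.00016842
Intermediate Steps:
T = 14/3 (T = 28*(⅙) = 14/3 ≈ 4.6667)
W = 70
C(H, r) = r + H² (C(H, r) = H² + r = r + H²)
g = 4136/3 (g = -47*(14/3 - 34) = -47*(-88/3) = 4136/3 ≈ 1378.7)
1/(g + C(67, W)) = 1/(4136/3 + (70 + 67²)) = 1/(4136/3 + (70 + 4489)) = 1/(4136/3 + 4559) = 1/(17813/3) = 3/17813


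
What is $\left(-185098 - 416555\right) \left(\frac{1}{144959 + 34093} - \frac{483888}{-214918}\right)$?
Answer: $- \frac{8688002595565397}{6413582956} \approx -1.3546 \cdot 10^{6}$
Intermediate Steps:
$\left(-185098 - 416555\right) \left(\frac{1}{144959 + 34093} - \frac{483888}{-214918}\right) = - 601653 \left(\frac{1}{179052} - - \frac{241944}{107459}\right) = - 601653 \left(\frac{1}{179052} + \frac{241944}{107459}\right) = \left(-601653\right) \frac{43320664547}{19240748868} = - \frac{8688002595565397}{6413582956}$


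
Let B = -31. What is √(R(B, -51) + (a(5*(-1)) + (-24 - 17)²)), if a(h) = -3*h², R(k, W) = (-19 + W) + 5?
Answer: √1541 ≈ 39.256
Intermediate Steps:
R(k, W) = -14 + W
√(R(B, -51) + (a(5*(-1)) + (-24 - 17)²)) = √((-14 - 51) + (-3*(5*(-1))² + (-24 - 17)²)) = √(-65 + (-3*(-5)² + (-41)²)) = √(-65 + (-3*25 + 1681)) = √(-65 + (-75 + 1681)) = √(-65 + 1606) = √1541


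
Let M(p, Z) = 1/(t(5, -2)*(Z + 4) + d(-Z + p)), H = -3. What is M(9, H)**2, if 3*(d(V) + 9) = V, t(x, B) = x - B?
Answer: 1/4 ≈ 0.25000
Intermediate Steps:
d(V) = -9 + V/3
M(p, Z) = 1/(19 + p/3 + 20*Z/3) (M(p, Z) = 1/((5 - 1*(-2))*(Z + 4) + (-9 + (-Z + p)/3)) = 1/((5 + 2)*(4 + Z) + (-9 + (p - Z)/3)) = 1/(7*(4 + Z) + (-9 + (-Z/3 + p/3))) = 1/((28 + 7*Z) + (-9 - Z/3 + p/3)) = 1/(19 + p/3 + 20*Z/3))
M(9, H)**2 = (3/(57 + 9 + 20*(-3)))**2 = (3/(57 + 9 - 60))**2 = (3/6)**2 = (3*(1/6))**2 = (1/2)**2 = 1/4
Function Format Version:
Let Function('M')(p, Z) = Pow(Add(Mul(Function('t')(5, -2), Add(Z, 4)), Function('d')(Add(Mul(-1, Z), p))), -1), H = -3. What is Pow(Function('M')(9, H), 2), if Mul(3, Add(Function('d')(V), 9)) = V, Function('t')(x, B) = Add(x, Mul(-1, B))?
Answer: Rational(1, 4) ≈ 0.25000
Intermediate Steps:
Function('d')(V) = Add(-9, Mul(Rational(1, 3), V))
Function('M')(p, Z) = Pow(Add(19, Mul(Rational(1, 3), p), Mul(Rational(20, 3), Z)), -1) (Function('M')(p, Z) = Pow(Add(Mul(Add(5, Mul(-1, -2)), Add(Z, 4)), Add(-9, Mul(Rational(1, 3), Add(Mul(-1, Z), p)))), -1) = Pow(Add(Mul(Add(5, 2), Add(4, Z)), Add(-9, Mul(Rational(1, 3), Add(p, Mul(-1, Z))))), -1) = Pow(Add(Mul(7, Add(4, Z)), Add(-9, Add(Mul(Rational(-1, 3), Z), Mul(Rational(1, 3), p)))), -1) = Pow(Add(Add(28, Mul(7, Z)), Add(-9, Mul(Rational(-1, 3), Z), Mul(Rational(1, 3), p))), -1) = Pow(Add(19, Mul(Rational(1, 3), p), Mul(Rational(20, 3), Z)), -1))
Pow(Function('M')(9, H), 2) = Pow(Mul(3, Pow(Add(57, 9, Mul(20, -3)), -1)), 2) = Pow(Mul(3, Pow(Add(57, 9, -60), -1)), 2) = Pow(Mul(3, Pow(6, -1)), 2) = Pow(Mul(3, Rational(1, 6)), 2) = Pow(Rational(1, 2), 2) = Rational(1, 4)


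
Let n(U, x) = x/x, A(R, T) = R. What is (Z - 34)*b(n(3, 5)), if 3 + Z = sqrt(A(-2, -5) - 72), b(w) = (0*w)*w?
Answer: 0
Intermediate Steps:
n(U, x) = 1
b(w) = 0 (b(w) = 0*w = 0)
Z = -3 + I*sqrt(74) (Z = -3 + sqrt(-2 - 72) = -3 + sqrt(-74) = -3 + I*sqrt(74) ≈ -3.0 + 8.6023*I)
(Z - 34)*b(n(3, 5)) = ((-3 + I*sqrt(74)) - 34)*0 = (-37 + I*sqrt(74))*0 = 0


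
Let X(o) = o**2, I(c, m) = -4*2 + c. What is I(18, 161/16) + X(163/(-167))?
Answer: 305459/27889 ≈ 10.953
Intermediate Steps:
I(c, m) = -8 + c
I(18, 161/16) + X(163/(-167)) = (-8 + 18) + (163/(-167))**2 = 10 + (163*(-1/167))**2 = 10 + (-163/167)**2 = 10 + 26569/27889 = 305459/27889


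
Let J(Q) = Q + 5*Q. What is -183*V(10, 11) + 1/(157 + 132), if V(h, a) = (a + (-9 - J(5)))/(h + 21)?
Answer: 1480867/8959 ≈ 165.29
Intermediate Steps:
J(Q) = 6*Q
V(h, a) = (-39 + a)/(21 + h) (V(h, a) = (a + (-9 - 6*5))/(h + 21) = (a + (-9 - 1*30))/(21 + h) = (a + (-9 - 30))/(21 + h) = (a - 39)/(21 + h) = (-39 + a)/(21 + h))
-183*V(10, 11) + 1/(157 + 132) = -183*(-39 + 11)/(21 + 10) + 1/(157 + 132) = -183*(-28)/31 + 1/289 = -183*(-28/31) + 1/289 = 5124/31 + 1/289 = 1480867/8959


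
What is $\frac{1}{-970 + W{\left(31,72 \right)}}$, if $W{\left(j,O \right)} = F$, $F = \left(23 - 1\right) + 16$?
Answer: $- \frac{1}{932} \approx -0.001073$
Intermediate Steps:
$F = 38$ ($F = \left(23 + \left(-12 + 11\right)\right) + 16 = \left(23 - 1\right) + 16 = 22 + 16 = 38$)
$W{\left(j,O \right)} = 38$
$\frac{1}{-970 + W{\left(31,72 \right)}} = \frac{1}{-970 + 38} = \frac{1}{-932} = - \frac{1}{932}$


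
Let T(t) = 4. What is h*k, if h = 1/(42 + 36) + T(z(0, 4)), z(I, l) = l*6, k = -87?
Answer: -9077/26 ≈ -349.12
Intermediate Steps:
z(I, l) = 6*l
h = 313/78 (h = 1/(42 + 36) + 4 = 1/78 + 4 = 313/78 ≈ 4.0128)
h*k = (313/78)*(-87) = -9077/26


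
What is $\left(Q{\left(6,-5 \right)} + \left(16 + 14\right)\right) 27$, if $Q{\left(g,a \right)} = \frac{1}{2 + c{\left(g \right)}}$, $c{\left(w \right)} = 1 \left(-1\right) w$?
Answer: $\frac{3213}{4} \approx 803.25$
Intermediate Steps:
$c{\left(w \right)} = - w$
$Q{\left(g,a \right)} = \frac{1}{2 - g}$
$\left(Q{\left(6,-5 \right)} + \left(16 + 14\right)\right) 27 = \left(- \frac{1}{-2 + 6} + \left(16 + 14\right)\right) 27 = \left(- \frac{1}{4} + 30\right) 27 = \frac{119}{4} \cdot 27 = \frac{3213}{4}$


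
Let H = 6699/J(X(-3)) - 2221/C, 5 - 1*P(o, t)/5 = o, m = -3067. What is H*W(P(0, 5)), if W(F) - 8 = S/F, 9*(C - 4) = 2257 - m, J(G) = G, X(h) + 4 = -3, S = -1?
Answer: -1024752291/134000 ≈ -7647.4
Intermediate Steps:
X(h) = -7 (X(h) = -4 - 3 = -7)
P(o, t) = 25 - 5*o
C = 5360/9 (C = 4 + (2257 - 1*(-3067))/9 = 4 + (2257 + 3067)/9 = 4 + (⅑)*5324 = 4 + 5324/9 = 5360/9 ≈ 595.56)
W(F) = 8 - 1/F
H = -5149509/5360 (H = 6699/(-7) - 2221/5360/9 = 6699*(-⅐) - 2221*9/5360 = -957 - 19989/5360 = -5149509/5360 ≈ -960.73)
H*W(P(0, 5)) = -5149509*(8 - 1/(25 - 5*0))/5360 = -5149509*(8 - 1/(25 + 0))/5360 = -5149509*(8 - 1/25)/5360 = -5149509/5360*199/25 = -1024752291/134000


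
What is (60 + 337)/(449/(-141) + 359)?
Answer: 55977/50170 ≈ 1.1157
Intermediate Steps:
(60 + 337)/(449/(-141) + 359) = 397/(449*(-1/141) + 359) = 397/(-449/141 + 359) = 397/(50170/141) = 397*(141/50170) = 55977/50170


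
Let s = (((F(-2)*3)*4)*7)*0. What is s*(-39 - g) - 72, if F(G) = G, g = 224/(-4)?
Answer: -72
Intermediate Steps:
g = -56 (g = 224*(-¼) = -56)
s = 0 (s = ((-2*3*4)*7)*0 = (-6*4*7)*0 = -24*7*0 = -168*0 = 0)
s*(-39 - g) - 72 = 0*(-39 - 1*(-56)) - 72 = 0*(-39 + 56) - 72 = 0*17 - 72 = 0 - 72 = -72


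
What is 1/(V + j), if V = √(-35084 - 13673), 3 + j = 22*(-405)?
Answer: -8913/79490326 - I*√48757/79490326 ≈ -0.00011213 - 2.7778e-6*I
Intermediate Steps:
j = -8913 (j = -3 + 22*(-405) = -3 - 8910 = -8913)
V = I*√48757 (V = √(-48757) = I*√48757 ≈ 220.81*I)
1/(V + j) = 1/(I*√48757 - 8913) = 1/(-8913 + I*√48757)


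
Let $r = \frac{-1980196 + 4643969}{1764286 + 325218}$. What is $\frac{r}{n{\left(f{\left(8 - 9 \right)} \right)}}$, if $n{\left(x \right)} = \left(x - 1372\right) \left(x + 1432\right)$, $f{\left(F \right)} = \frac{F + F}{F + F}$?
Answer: $- \frac{2663773}{4105129407072} \approx -6.4889 \cdot 10^{-7}$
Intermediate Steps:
$r = \frac{2663773}{2089504} \approx 1.2748$
$f{\left(F \right)} = 1$ ($f{\left(F \right)} = \frac{2 F}{2 F} = 2 F \frac{1}{2 F} = 1$)
$n{\left(x \right)} = \left(-1372 + x\right) \left(1432 + x\right)$
$\frac{r}{n{\left(f{\left(8 - 9 \right)} \right)}} = \frac{2663773}{2089504 \left(-1964704 + 1^{2} + 60 \cdot 1\right)} = \frac{2663773}{2089504 \left(-1964704 + 1 + 60\right)} = \frac{2663773}{2089504 \left(-1964643\right)} = \frac{2663773}{2089504} \left(- \frac{1}{1964643}\right) = - \frac{2663773}{4105129407072}$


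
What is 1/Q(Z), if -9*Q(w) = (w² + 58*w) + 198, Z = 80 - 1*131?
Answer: 3/53 ≈ 0.056604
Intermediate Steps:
Z = -51 (Z = 80 - 131 = -51)
Q(w) = -22 - 58*w/9 - w²/9 (Q(w) = -((w² + 58*w) + 198)/9 = -(198 + w² + 58*w)/9 = -22 - 58*w/9 - w²/9)
1/Q(Z) = 1/(-22 - 58/9*(-51) - ⅑*(-51)²) = 1/(-22 + 986/3 - ⅑*2601) = 1/(-22 + 986/3 - 289) = 1/(53/3) = 3/53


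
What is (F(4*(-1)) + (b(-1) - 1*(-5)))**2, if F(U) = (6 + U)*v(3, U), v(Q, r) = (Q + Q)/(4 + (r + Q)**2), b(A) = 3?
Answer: 2704/25 ≈ 108.16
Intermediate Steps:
v(Q, r) = 2*Q/(4 + (Q + r)**2) (v(Q, r) = (2*Q)/(4 + (Q + r)**2) = 2*Q/(4 + (Q + r)**2))
F(U) = 6*(6 + U)/(4 + (3 + U)**2) (F(U) = (6 + U)*(2*3/(4 + (3 + U)**2)) = (6 + U)*(6/(4 + (3 + U)**2)) = 6*(6 + U)/(4 + (3 + U)**2))
(F(4*(-1)) + (b(-1) - 1*(-5)))**2 = (6*(6 + 4*(-1))/(4 + (3 + 4*(-1))**2) + (3 - 1*(-5)))**2 = (6*(6 - 4)/(4 + (3 - 4)**2) + (3 + 5))**2 = (6*2/(4 + (-1)**2) + 8)**2 = (6*2/(4 + 1) + 8)**2 = (6*2/5 + 8)**2 = (6*(1/5)*2 + 8)**2 = (12/5 + 8)**2 = (52/5)**2 = 2704/25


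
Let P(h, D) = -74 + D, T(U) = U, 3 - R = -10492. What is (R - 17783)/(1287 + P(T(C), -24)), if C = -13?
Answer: -7288/1189 ≈ -6.1295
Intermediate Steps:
R = 10495 (R = 3 - 1*(-10492) = 3 + 10492 = 10495)
(R - 17783)/(1287 + P(T(C), -24)) = (10495 - 17783)/(1287 + (-74 - 24)) = -7288/(1287 - 98) = -7288/1189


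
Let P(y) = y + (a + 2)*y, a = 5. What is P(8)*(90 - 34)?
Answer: 3584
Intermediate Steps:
P(y) = 8*y (P(y) = y + (5 + 2)*y = y + 7*y = 8*y)
P(8)*(90 - 34) = (8*8)*(90 - 34) = 64*56 = 3584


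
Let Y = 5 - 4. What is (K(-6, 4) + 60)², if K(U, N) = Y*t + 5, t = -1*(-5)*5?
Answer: 8100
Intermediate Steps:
Y = 1
t = 25 (t = 5*5 = 25)
K(U, N) = 30 (K(U, N) = 1*25 + 5 = 25 + 5 = 30)
(K(-6, 4) + 60)² = (30 + 60)² = 90² = 8100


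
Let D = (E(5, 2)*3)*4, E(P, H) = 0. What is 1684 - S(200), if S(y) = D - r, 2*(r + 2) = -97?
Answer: 3267/2 ≈ 1633.5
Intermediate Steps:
r = -101/2 (r = -2 + (½)*(-97) = -2 - 97/2 = -101/2 ≈ -50.500)
D = 0 (D = (0*3)*4 = 0*4 = 0)
S(y) = 101/2 (S(y) = 0 - 1*(-101/2) = 0 + 101/2 = 101/2)
1684 - S(200) = 1684 - 1*101/2 = 1684 - 101/2 = 3267/2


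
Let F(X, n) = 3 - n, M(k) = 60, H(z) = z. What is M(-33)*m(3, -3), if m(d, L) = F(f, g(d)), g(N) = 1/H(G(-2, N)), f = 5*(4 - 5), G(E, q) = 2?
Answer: 150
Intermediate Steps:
f = -5 (f = 5*(-1) = -5)
g(N) = ½ (g(N) = 1/2 = ½)
m(d, L) = 5/2 (m(d, L) = 3 - 1*½ = 3 - ½ = 5/2)
M(-33)*m(3, -3) = 60*(5/2) = 150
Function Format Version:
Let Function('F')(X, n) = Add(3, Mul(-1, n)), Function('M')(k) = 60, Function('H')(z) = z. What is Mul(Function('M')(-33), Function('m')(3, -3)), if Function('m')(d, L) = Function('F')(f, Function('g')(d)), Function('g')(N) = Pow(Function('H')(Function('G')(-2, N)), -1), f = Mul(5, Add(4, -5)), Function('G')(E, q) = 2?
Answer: 150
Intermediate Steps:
f = -5 (f = Mul(5, -1) = -5)
Function('g')(N) = Rational(1, 2) (Function('g')(N) = Pow(2, -1) = Rational(1, 2))
Function('m')(d, L) = Rational(5, 2) (Function('m')(d, L) = Add(3, Mul(-1, Rational(1, 2))) = Add(3, Rational(-1, 2)) = Rational(5, 2))
Mul(Function('M')(-33), Function('m')(3, -3)) = Mul(60, Rational(5, 2)) = 150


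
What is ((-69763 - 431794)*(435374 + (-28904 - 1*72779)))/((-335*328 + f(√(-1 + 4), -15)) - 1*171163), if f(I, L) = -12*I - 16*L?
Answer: 15665536689680087/26283441459 - 669460227548*√3/26283441459 ≈ 5.9598e+5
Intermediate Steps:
f(I, L) = -16*L - 12*I
((-69763 - 431794)*(435374 + (-28904 - 1*72779)))/((-335*328 + f(√(-1 + 4), -15)) - 1*171163) = ((-69763 - 431794)*(435374 + (-28904 - 1*72779)))/((-335*328 + (-16*(-15) - 12*√(-1 + 4))) - 1*171163) = (-501557*(435374 + (-28904 - 72779)))/((-109880 + (240 - 12*√3)) - 171163) = (-501557*(435374 - 101683))/((-109640 - 12*√3) - 171163) = (-501557*333691)/(-280803 - 12*√3) = -167365056887/(-280803 - 12*√3)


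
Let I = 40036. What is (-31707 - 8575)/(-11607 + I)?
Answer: -40282/28429 ≈ -1.4169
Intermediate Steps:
(-31707 - 8575)/(-11607 + I) = (-31707 - 8575)/(-11607 + 40036) = -40282/28429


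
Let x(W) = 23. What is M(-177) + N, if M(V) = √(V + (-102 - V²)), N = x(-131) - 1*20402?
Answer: -20379 + 6*I*√878 ≈ -20379.0 + 177.79*I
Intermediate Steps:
N = -20379 (N = 23 - 1*20402 = 23 - 20402 = -20379)
M(V) = √(-102 + V - V²)
M(-177) + N = √(-102 - 177 - 1*(-177)²) - 20379 = √(-102 - 177 - 1*31329) - 20379 = √(-102 - 177 - 31329) - 20379 = √(-31608) - 20379 = 6*I*√878 - 20379 = -20379 + 6*I*√878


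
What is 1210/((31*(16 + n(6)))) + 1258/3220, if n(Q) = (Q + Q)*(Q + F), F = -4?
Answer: 136403/99820 ≈ 1.3665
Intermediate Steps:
n(Q) = 2*Q*(-4 + Q) (n(Q) = (Q + Q)*(Q - 4) = (2*Q)*(-4 + Q) = 2*Q*(-4 + Q))
1210/((31*(16 + n(6)))) + 1258/3220 = 1210/((31*(16 + 2*6*(-4 + 6)))) + 1258/3220 = 1210/((31*(16 + 2*6*2))) + 1258*(1/3220) = 1210/((31*(16 + 24))) + 629/1610 = 1210/((31*40)) + 629/1610 = 1210/1240 + 629/1610 = 1210*(1/1240) + 629/1610 = 121/124 + 629/1610 = 136403/99820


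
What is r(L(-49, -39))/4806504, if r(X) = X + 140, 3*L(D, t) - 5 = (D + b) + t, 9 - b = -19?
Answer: 365/14419512 ≈ 2.5313e-5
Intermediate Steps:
b = 28 (b = 9 - 1*(-19) = 9 + 19 = 28)
L(D, t) = 11 + D/3 + t/3 (L(D, t) = 5/3 + ((D + 28) + t)/3 = 5/3 + ((28 + D) + t)/3 = 5/3 + (28 + D + t)/3 = 5/3 + (28/3 + D/3 + t/3) = 11 + D/3 + t/3)
r(X) = 140 + X
r(L(-49, -39))/4806504 = (140 + (11 + (⅓)*(-49) + (⅓)*(-39)))/4806504 = (140 + (11 - 49/3 - 13))*(1/4806504) = (140 - 55/3)*(1/4806504) = (365/3)*(1/4806504) = 365/14419512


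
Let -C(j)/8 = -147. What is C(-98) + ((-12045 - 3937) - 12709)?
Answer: -27515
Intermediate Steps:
C(j) = 1176 (C(j) = -8*(-147) = 1176)
C(-98) + ((-12045 - 3937) - 12709) = 1176 + ((-12045 - 3937) - 12709) = 1176 + (-15982 - 12709) = 1176 - 28691 = -27515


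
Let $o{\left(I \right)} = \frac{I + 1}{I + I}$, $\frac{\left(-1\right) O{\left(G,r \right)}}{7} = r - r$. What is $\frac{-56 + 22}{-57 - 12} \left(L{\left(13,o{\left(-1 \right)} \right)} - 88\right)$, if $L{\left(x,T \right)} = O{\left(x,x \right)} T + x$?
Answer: $- \frac{850}{23} \approx -36.957$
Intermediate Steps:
$O{\left(G,r \right)} = 0$ ($O{\left(G,r \right)} = - 7 \left(r - r\right) = \left(-7\right) 0 = 0$)
$o{\left(I \right)} = \frac{1 + I}{2 I}$
$L{\left(x,T \right)} = x$ ($L{\left(x,T \right)} = 0 T + x = 0 + x = x$)
$\frac{-56 + 22}{-57 - 12} \left(L{\left(13,o{\left(-1 \right)} \right)} - 88\right) = \frac{-56 + 22}{-57 - 12} \left(13 - 88\right) = - \frac{34}{-69} \left(-75\right) = \left(-34\right) \left(- \frac{1}{69}\right) \left(-75\right) = \frac{34}{69} \left(-75\right) = - \frac{850}{23}$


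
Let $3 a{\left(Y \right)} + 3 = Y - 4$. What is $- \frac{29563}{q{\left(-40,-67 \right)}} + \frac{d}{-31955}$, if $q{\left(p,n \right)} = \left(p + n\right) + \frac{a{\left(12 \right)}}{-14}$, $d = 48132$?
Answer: $\frac{512470806}{1867085} \approx 274.48$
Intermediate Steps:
$a{\left(Y \right)} = - \frac{7}{3} + \frac{Y}{3}$ ($a{\left(Y \right)} = -1 + \frac{Y - 4}{3} = -1 + \frac{-4 + Y}{3} = -1 + \left(- \frac{4}{3} + \frac{Y}{3}\right) = - \frac{7}{3} + \frac{Y}{3}$)
$q{\left(p,n \right)} = - \frac{5}{42} + n + p$ ($q{\left(p,n \right)} = \left(p + n\right) + \frac{- \frac{7}{3} + \frac{1}{3} \cdot 12}{-14} = \left(n + p\right) + \left(- \frac{7}{3} + 4\right) \left(- \frac{1}{14}\right) = \left(n + p\right) + \frac{5}{3} \left(- \frac{1}{14}\right) = \left(n + p\right) - \frac{5}{42} = - \frac{5}{42} + n + p$)
$- \frac{29563}{q{\left(-40,-67 \right)}} + \frac{d}{-31955} = - \frac{29563}{- \frac{5}{42} - 67 - 40} + \frac{48132}{-31955} = - \frac{29563}{- \frac{4499}{42}} + 48132 \left(- \frac{1}{31955}\right) = \left(-29563\right) \left(- \frac{42}{4499}\right) - \frac{6876}{4565} = \frac{1241646}{4499} - \frac{6876}{4565} = \frac{512470806}{1867085}$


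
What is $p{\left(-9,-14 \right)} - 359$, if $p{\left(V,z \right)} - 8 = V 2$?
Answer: $-369$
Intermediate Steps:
$p{\left(V,z \right)} = 8 + 2 V$ ($p{\left(V,z \right)} = 8 + V 2 = 8 + 2 V$)
$p{\left(-9,-14 \right)} - 359 = \left(8 + 2 \left(-9\right)\right) - 359 = \left(8 - 18\right) - 359 = -10 - 359 = -369$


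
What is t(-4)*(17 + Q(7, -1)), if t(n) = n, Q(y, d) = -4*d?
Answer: -84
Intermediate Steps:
t(-4)*(17 + Q(7, -1)) = -4*(17 - 4*(-1)) = -4*(17 + 4) = -4*21 = -84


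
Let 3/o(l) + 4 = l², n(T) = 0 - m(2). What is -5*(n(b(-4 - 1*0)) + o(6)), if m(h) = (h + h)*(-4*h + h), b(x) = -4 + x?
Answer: -3855/32 ≈ -120.47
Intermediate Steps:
m(h) = -6*h² (m(h) = (2*h)*(-3*h) = -6*h²)
n(T) = 24 (n(T) = 0 - (-6)*2² = 0 - (-6)*4 = 0 - 1*(-24) = 0 + 24 = 24)
o(l) = 3/(-4 + l²)
-5*(n(b(-4 - 1*0)) + o(6)) = -5*(24 + 3/(-4 + 6²)) = -5*(24 + 3/(-4 + 36)) = -5*(24 + 3/32) = -5*771/32 = -3855/32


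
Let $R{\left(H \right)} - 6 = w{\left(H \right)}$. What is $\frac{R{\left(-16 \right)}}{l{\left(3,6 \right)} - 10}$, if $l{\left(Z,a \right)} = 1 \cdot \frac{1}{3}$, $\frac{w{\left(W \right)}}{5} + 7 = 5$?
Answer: $\frac{12}{29} \approx 0.41379$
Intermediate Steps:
$w{\left(W \right)} = -10$ ($w{\left(W \right)} = -35 + 5 \cdot 5 = -35 + 25 = -10$)
$R{\left(H \right)} = -4$ ($R{\left(H \right)} = 6 - 10 = -4$)
$l{\left(Z,a \right)} = \frac{1}{3}$ ($l{\left(Z,a \right)} = 1 \cdot \frac{1}{3} = \frac{1}{3}$)
$\frac{R{\left(-16 \right)}}{l{\left(3,6 \right)} - 10} = \frac{1}{\frac{1}{3} - 10} \left(-4\right) = \frac{1}{- \frac{29}{3}} \left(-4\right) = \left(- \frac{3}{29}\right) \left(-4\right) = \frac{12}{29}$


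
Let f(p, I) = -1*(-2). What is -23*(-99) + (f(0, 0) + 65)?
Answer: 2344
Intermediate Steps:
f(p, I) = 2
-23*(-99) + (f(0, 0) + 65) = -23*(-99) + (2 + 65) = 2277 + 67 = 2344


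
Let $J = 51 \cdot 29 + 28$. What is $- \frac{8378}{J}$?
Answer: $- \frac{8378}{1507} \approx -5.5594$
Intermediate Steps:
$J = 1507$ ($J = 1479 + 28 = 1507$)
$- \frac{8378}{J} = - \frac{8378}{1507}$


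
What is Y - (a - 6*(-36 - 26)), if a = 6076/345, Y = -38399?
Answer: -13382071/345 ≈ -38789.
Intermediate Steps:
a = 6076/345 (a = 6076*(1/345) = 6076/345 ≈ 17.612)
Y - (a - 6*(-36 - 26)) = -38399 - (6076/345 - 6*(-36 - 26)) = -38399 - (6076/345 - 6*(-62)) = -38399 - (6076/345 + 372) = -38399 - 1*134416/345 = -38399 - 134416/345 = -13382071/345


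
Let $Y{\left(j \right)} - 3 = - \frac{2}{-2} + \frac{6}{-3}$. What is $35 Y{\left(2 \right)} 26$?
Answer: $1820$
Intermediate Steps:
$Y{\left(j \right)} = 2$ ($Y{\left(j \right)} = 3 + \left(- \frac{2}{-2} + \frac{6}{-3}\right) = 3 + \left(\left(-2\right) \left(- \frac{1}{2}\right) + 6 \left(- \frac{1}{3}\right)\right) = 3 + \left(1 - 2\right) = 3 - 1 = 2$)
$35 Y{\left(2 \right)} 26 = 35 \cdot 2 \cdot 26 = 70 \cdot 26 = 1820$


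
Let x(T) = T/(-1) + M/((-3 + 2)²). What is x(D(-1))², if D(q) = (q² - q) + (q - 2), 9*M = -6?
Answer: ⅑ ≈ 0.11111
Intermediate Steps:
M = -⅔ (M = (⅑)*(-6) = -⅔ ≈ -0.66667)
D(q) = -2 + q² (D(q) = (q² - q) + (-2 + q) = -2 + q²)
x(T) = -⅔ - T (x(T) = T/(-1) - 2/(3*(-3 + 2)²) = T*(-1) - 2/(3*((-1)²)) = -T - ⅔/1 = -T - ⅔*1 = -T - ⅔ = -⅔ - T)
x(D(-1))² = (-⅔ - (-2 + (-1)²))² = (-⅔ - (-2 + 1))² = (-⅔ - 1*(-1))² = (-⅔ + 1)² = (⅓)² = ⅑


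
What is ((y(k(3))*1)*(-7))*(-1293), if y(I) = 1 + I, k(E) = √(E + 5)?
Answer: 9051 + 18102*√2 ≈ 34651.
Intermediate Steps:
k(E) = √(5 + E)
((y(k(3))*1)*(-7))*(-1293) = (((1 + √(5 + 3))*1)*(-7))*(-1293) = (((1 + √8)*1)*(-7))*(-1293) = (((1 + 2*√2)*1)*(-7))*(-1293) = ((1 + 2*√2)*(-7))*(-1293) = (-7 - 14*√2)*(-1293) = 9051 + 18102*√2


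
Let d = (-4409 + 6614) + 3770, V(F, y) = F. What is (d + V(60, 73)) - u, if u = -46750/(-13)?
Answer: 31705/13 ≈ 2438.8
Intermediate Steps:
d = 5975 (d = 2205 + 3770 = 5975)
u = 46750/13 (u = -46750*(-1/13) = 46750/13 ≈ 3596.2)
(d + V(60, 73)) - u = (5975 + 60) - 1*46750/13 = 6035 - 46750/13 = 31705/13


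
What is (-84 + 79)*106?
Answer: -530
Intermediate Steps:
(-84 + 79)*106 = -5*106 = -530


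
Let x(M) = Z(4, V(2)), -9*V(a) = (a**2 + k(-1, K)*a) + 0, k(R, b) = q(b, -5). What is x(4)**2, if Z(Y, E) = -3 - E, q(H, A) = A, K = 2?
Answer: 121/9 ≈ 13.444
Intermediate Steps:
k(R, b) = -5
V(a) = -a**2/9 + 5*a/9 (V(a) = -((a**2 - 5*a) + 0)/9 = -(a**2 - 5*a)/9 = -a**2/9 + 5*a/9)
x(M) = -11/3 (x(M) = -3 - 2*(5 - 1*2)/9 = -3 - 2*(5 - 2)/9 = -3 - 2*3/9 = -3 - 1*2/3 = -3 - 2/3 = -11/3)
x(4)**2 = (-11/3)**2 = 121/9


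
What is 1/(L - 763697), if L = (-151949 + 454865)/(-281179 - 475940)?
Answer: -252373/192736603953 ≈ -1.3094e-6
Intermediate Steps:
L = -100972/252373 (L = 302916/(-757119) = 302916*(-1/757119) = -100972/252373 ≈ -0.40009)
1/(L - 763697) = 1/(-100972/252373 - 763697) = 1/(-192736603953/252373) = -252373/192736603953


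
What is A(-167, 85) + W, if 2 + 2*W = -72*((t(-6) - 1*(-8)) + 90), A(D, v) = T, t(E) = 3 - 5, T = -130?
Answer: -3587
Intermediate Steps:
t(E) = -2
A(D, v) = -130
W = -3457 (W = -1 + (-72*((-2 - 1*(-8)) + 90))/2 = -1 + (-72*((-2 + 8) + 90))/2 = -1 + (-72*(6 + 90))/2 = -1 + (-72*96)/2 = -1 + (1/2)*(-6912) = -1 - 3456 = -3457)
A(-167, 85) + W = -130 - 3457 = -3587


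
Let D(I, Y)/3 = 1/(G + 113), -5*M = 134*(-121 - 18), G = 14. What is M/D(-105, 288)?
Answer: 2365502/15 ≈ 1.5770e+5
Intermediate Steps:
M = 18626/5 (M = -134*(-121 - 18)/5 = -134*(-139)/5 = -1/5*(-18626) = 18626/5 ≈ 3725.2)
D(I, Y) = 3/127 (D(I, Y) = 3/(14 + 113) = 3/127)
M/D(-105, 288) = 18626/(5*(3/127)) = (18626/5)*(127/3) = 2365502/15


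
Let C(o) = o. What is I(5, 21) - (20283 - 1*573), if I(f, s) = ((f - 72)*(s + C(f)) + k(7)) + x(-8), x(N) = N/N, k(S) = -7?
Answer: -21458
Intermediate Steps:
x(N) = 1
I(f, s) = -6 + (-72 + f)*(f + s) (I(f, s) = ((f - 72)*(s + f) - 7) + 1 = ((-72 + f)*(f + s) - 7) + 1 = (-7 + (-72 + f)*(f + s)) + 1 = -6 + (-72 + f)*(f + s))
I(5, 21) - (20283 - 1*573) = (-6 + 5² - 72*5 - 72*21 + 5*21) - (20283 - 1*573) = (-6 + 25 - 360 - 1512 + 105) - (20283 - 573) = -1748 - 1*19710 = -1748 - 19710 = -21458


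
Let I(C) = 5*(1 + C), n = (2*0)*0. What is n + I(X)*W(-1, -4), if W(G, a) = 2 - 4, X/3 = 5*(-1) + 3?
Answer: 50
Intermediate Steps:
X = -6 (X = 3*(5*(-1) + 3) = 3*(-5 + 3) = 3*(-2) = -6)
W(G, a) = -2
n = 0 (n = 0*0 = 0)
I(C) = 5 + 5*C
n + I(X)*W(-1, -4) = 0 + (5 + 5*(-6))*(-2) = 0 + (5 - 30)*(-2) = 0 - 25*(-2) = 0 + 50 = 50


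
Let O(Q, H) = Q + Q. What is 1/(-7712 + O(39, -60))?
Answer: -1/7634 ≈ -0.00013099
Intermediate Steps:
O(Q, H) = 2*Q
1/(-7712 + O(39, -60)) = 1/(-7712 + 2*39) = 1/(-7712 + 78) = 1/(-7634) = -1/7634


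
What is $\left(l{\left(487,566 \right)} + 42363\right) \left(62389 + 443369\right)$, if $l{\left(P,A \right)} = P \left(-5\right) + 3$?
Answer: $20195422698$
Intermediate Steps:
$l{\left(P,A \right)} = 3 - 5 P$ ($l{\left(P,A \right)} = - 5 P + 3 = 3 - 5 P$)
$\left(l{\left(487,566 \right)} + 42363\right) \left(62389 + 443369\right) = \left(\left(3 - 2435\right) + 42363\right) \left(62389 + 443369\right) = \left(\left(3 - 2435\right) + 42363\right) 505758 = \left(-2432 + 42363\right) 505758 = 39931 \cdot 505758 = 20195422698$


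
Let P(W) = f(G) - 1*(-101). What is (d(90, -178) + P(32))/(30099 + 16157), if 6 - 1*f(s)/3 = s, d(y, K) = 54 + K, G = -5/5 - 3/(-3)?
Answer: -5/46256 ≈ -0.00010809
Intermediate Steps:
G = 0 (G = -5*⅕ - 3*(-⅓) = -1 + 1 = 0)
f(s) = 18 - 3*s
P(W) = 119 (P(W) = (18 - 3*0) - 1*(-101) = (18 + 0) + 101 = 18 + 101 = 119)
(d(90, -178) + P(32))/(30099 + 16157) = ((54 - 178) + 119)/(30099 + 16157) = (-124 + 119)/46256 = -5*1/46256 = -5/46256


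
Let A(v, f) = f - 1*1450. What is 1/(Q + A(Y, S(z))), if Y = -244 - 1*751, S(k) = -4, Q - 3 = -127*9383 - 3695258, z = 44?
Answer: -1/4888350 ≈ -2.0457e-7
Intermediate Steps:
Q = -4886896 (Q = 3 + (-127*9383 - 3695258) = 3 + (-1191641 - 3695258) = 3 - 4886899 = -4886896)
Y = -995 (Y = -244 - 751 = -995)
A(v, f) = -1450 + f (A(v, f) = f - 1450 = -1450 + f)
1/(Q + A(Y, S(z))) = 1/(-4886896 + (-1450 - 4)) = 1/(-4886896 - 1454) = 1/(-4888350) = -1/4888350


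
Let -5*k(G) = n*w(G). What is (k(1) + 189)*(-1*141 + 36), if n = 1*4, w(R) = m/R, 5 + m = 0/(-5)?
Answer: -20265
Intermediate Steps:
m = -5 (m = -5 + 0/(-5) = -5 + 0*(-⅕) = -5 + 0 = -5)
w(R) = -5/R
n = 4
k(G) = 4/G (k(G) = -4*(-5/G)/5 = -(-4)/G = 4/G)
(k(1) + 189)*(-1*141 + 36) = (4/1 + 189)*(-1*141 + 36) = (4*1 + 189)*(-141 + 36) = (4 + 189)*(-105) = 193*(-105) = -20265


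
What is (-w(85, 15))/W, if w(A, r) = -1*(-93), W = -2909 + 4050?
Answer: -93/1141 ≈ -0.081507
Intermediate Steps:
W = 1141
w(A, r) = 93
(-w(85, 15))/W = -1*93/1141 = -93*1/1141 = -93/1141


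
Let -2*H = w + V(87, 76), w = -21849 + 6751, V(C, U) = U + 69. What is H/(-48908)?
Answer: -14953/97816 ≈ -0.15287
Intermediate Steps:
V(C, U) = 69 + U
w = -15098
H = 14953/2 (H = -(-15098 + (69 + 76))/2 = -(-15098 + 145)/2 = -½*(-14953) = 14953/2 ≈ 7476.5)
H/(-48908) = (14953/2)/(-48908) = (14953/2)*(-1/48908) = -14953/97816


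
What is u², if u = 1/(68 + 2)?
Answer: 1/4900 ≈ 0.00020408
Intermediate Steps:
u = 1/70 ≈ 0.014286
u² = (1/70)² = 1/4900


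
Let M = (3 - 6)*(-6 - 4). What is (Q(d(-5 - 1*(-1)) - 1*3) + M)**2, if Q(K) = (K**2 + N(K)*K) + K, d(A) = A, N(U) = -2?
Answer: 7396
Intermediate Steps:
Q(K) = K**2 - K (Q(K) = (K**2 - 2*K) + K = K**2 - K)
M = 30 (M = -3*(-10) = 30)
(Q(d(-5 - 1*(-1)) - 1*3) + M)**2 = (((-5 - 1*(-1)) - 1*3)*(-1 + ((-5 - 1*(-1)) - 1*3)) + 30)**2 = (((-5 + 1) - 3)*(-1 + ((-5 + 1) - 3)) + 30)**2 = ((-4 - 3)*(-1 + (-4 - 3)) + 30)**2 = (-7*(-1 - 7) + 30)**2 = (-7*(-8) + 30)**2 = (56 + 30)**2 = 86**2 = 7396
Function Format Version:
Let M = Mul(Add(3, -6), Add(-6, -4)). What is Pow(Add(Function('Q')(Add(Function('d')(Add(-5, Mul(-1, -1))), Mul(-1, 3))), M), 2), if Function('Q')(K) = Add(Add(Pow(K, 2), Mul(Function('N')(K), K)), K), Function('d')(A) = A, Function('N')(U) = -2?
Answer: 7396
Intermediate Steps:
Function('Q')(K) = Add(Pow(K, 2), Mul(-1, K)) (Function('Q')(K) = Add(Add(Pow(K, 2), Mul(-2, K)), K) = Add(Pow(K, 2), Mul(-1, K)))
M = 30 (M = Mul(-3, -10) = 30)
Pow(Add(Function('Q')(Add(Function('d')(Add(-5, Mul(-1, -1))), Mul(-1, 3))), M), 2) = Pow(Add(Mul(Add(Add(-5, Mul(-1, -1)), Mul(-1, 3)), Add(-1, Add(Add(-5, Mul(-1, -1)), Mul(-1, 3)))), 30), 2) = Pow(Add(Mul(Add(Add(-5, 1), -3), Add(-1, Add(Add(-5, 1), -3))), 30), 2) = Pow(Add(Mul(Add(-4, -3), Add(-1, Add(-4, -3))), 30), 2) = Pow(Add(Mul(-7, Add(-1, -7)), 30), 2) = Pow(Add(Mul(-7, -8), 30), 2) = Pow(Add(56, 30), 2) = Pow(86, 2) = 7396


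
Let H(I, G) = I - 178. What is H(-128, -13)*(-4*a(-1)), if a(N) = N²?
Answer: 1224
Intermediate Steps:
H(I, G) = -178 + I
H(-128, -13)*(-4*a(-1)) = (-178 - 128)*(-4*(-1)²) = -(-1224) = -306*(-4) = 1224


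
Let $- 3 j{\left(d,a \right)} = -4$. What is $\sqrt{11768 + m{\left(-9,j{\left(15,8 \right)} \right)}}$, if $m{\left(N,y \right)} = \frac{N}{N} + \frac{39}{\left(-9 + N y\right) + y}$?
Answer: $\frac{\sqrt{40960986}}{59} \approx 108.48$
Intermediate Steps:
$j{\left(d,a \right)} = \frac{4}{3}$ ($j{\left(d,a \right)} = \left(- \frac{1}{3}\right) \left(-4\right) = \frac{4}{3}$)
$m{\left(N,y \right)} = 1 + \frac{39}{-9 + y + N y}$
$\sqrt{11768 + m{\left(-9,j{\left(15,8 \right)} \right)}} = \sqrt{11768 + \frac{30 + \frac{4}{3} - 12}{-9 + \frac{4}{3} - 12}} = \sqrt{11768 + \frac{1}{- \frac{59}{3}} \cdot \frac{58}{3}} = \sqrt{11768 - \frac{58}{59}} = \sqrt{\frac{694254}{59}} = \frac{\sqrt{40960986}}{59}$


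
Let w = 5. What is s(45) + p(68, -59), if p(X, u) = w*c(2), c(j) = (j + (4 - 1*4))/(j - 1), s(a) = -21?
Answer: -11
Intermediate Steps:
c(j) = j/(-1 + j) (c(j) = (j + (4 - 4))/(-1 + j) = (j + 0)/(-1 + j) = j/(-1 + j))
p(X, u) = 10 (p(X, u) = 5*(2/(-1 + 2)) = 5*(2/1) = 5*(2*1) = 5*2 = 10)
s(45) + p(68, -59) = -21 + 10 = -11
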